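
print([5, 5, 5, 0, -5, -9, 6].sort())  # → None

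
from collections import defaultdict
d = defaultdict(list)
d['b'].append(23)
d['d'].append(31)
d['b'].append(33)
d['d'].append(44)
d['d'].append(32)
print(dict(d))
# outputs {'b': [23, 33], 'd': [31, 44, 32]}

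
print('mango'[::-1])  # ognam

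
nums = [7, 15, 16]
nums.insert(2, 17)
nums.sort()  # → [7, 15, 16, 17]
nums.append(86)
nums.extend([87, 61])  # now [7, 15, 16, 17, 86, 87, 61]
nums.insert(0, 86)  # [86, 7, 15, 16, 17, 86, 87, 61]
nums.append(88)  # [86, 7, 15, 16, 17, 86, 87, 61, 88]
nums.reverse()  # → [88, 61, 87, 86, 17, 16, 15, 7, 86]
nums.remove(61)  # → [88, 87, 86, 17, 16, 15, 7, 86]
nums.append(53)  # [88, 87, 86, 17, 16, 15, 7, 86, 53]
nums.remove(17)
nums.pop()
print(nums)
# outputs [88, 87, 86, 16, 15, 7, 86]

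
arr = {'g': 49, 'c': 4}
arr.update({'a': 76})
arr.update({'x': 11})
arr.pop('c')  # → 4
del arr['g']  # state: {'a': 76, 'x': 11}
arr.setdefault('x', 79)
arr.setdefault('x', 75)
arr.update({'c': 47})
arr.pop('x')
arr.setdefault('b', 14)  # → 14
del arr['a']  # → {'c': 47, 'b': 14}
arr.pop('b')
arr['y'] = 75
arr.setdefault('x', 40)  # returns 40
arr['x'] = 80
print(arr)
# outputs {'c': 47, 'y': 75, 'x': 80}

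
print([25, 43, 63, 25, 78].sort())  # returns None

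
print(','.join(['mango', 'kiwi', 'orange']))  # mango,kiwi,orange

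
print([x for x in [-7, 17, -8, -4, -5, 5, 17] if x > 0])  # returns [17, 5, 17]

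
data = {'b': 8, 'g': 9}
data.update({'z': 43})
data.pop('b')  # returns 8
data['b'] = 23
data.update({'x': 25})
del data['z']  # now {'g': 9, 'b': 23, 'x': 25}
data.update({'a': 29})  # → {'g': 9, 'b': 23, 'x': 25, 'a': 29}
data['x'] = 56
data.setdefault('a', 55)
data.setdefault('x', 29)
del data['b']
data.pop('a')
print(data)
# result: {'g': 9, 'x': 56}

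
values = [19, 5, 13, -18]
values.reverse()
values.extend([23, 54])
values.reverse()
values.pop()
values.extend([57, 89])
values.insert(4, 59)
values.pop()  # 89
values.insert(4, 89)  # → [54, 23, 19, 5, 89, 59, 13, 57]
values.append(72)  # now [54, 23, 19, 5, 89, 59, 13, 57, 72]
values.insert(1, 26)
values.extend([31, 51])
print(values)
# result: [54, 26, 23, 19, 5, 89, 59, 13, 57, 72, 31, 51]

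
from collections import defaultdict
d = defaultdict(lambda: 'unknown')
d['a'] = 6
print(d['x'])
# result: unknown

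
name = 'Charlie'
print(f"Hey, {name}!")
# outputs Hey, Charlie!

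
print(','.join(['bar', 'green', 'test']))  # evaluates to bar,green,test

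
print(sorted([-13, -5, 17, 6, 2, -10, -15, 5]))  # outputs [-15, -13, -10, -5, 2, 5, 6, 17]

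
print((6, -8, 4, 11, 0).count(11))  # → 1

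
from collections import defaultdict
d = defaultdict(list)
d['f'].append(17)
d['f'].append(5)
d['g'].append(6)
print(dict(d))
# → {'f': [17, 5], 'g': [6]}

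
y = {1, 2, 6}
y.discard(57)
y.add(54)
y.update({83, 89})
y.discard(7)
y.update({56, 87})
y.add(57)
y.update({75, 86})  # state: {1, 2, 6, 54, 56, 57, 75, 83, 86, 87, 89}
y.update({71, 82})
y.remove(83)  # {1, 2, 6, 54, 56, 57, 71, 75, 82, 86, 87, 89}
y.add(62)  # {1, 2, 6, 54, 56, 57, 62, 71, 75, 82, 86, 87, 89}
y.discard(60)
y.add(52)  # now {1, 2, 6, 52, 54, 56, 57, 62, 71, 75, 82, 86, 87, 89}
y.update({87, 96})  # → {1, 2, 6, 52, 54, 56, 57, 62, 71, 75, 82, 86, 87, 89, 96}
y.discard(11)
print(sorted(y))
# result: [1, 2, 6, 52, 54, 56, 57, 62, 71, 75, 82, 86, 87, 89, 96]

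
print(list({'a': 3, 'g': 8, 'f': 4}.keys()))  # ['a', 'g', 'f']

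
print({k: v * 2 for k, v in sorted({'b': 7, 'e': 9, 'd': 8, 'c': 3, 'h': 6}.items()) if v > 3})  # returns {'b': 14, 'd': 16, 'e': 18, 'h': 12}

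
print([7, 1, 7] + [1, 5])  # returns [7, 1, 7, 1, 5]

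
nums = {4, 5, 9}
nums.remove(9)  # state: {4, 5}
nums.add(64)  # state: {4, 5, 64}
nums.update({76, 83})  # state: {4, 5, 64, 76, 83}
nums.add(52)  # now {4, 5, 52, 64, 76, 83}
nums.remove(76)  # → {4, 5, 52, 64, 83}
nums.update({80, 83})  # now {4, 5, 52, 64, 80, 83}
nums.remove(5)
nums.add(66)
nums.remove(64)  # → {4, 52, 66, 80, 83}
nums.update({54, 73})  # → {4, 52, 54, 66, 73, 80, 83}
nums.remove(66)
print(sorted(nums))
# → [4, 52, 54, 73, 80, 83]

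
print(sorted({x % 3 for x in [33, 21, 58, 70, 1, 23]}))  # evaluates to [0, 1, 2]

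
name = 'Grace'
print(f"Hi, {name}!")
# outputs Hi, Grace!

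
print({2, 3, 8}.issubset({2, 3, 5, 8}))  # True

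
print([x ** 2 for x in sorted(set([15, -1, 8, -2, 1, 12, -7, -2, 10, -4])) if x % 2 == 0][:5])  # [16, 4, 64, 100, 144]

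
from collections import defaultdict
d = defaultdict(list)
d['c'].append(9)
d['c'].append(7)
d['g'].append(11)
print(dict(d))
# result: {'c': [9, 7], 'g': [11]}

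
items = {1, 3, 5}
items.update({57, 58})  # {1, 3, 5, 57, 58}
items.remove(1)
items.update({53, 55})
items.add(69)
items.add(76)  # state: {3, 5, 53, 55, 57, 58, 69, 76}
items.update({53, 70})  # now {3, 5, 53, 55, 57, 58, 69, 70, 76}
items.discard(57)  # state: {3, 5, 53, 55, 58, 69, 70, 76}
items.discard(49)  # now {3, 5, 53, 55, 58, 69, 70, 76}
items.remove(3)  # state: {5, 53, 55, 58, 69, 70, 76}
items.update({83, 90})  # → {5, 53, 55, 58, 69, 70, 76, 83, 90}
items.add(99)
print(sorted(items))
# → [5, 53, 55, 58, 69, 70, 76, 83, 90, 99]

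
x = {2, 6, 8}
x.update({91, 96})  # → {2, 6, 8, 91, 96}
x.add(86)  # {2, 6, 8, 86, 91, 96}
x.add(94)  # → {2, 6, 8, 86, 91, 94, 96}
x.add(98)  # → {2, 6, 8, 86, 91, 94, 96, 98}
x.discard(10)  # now {2, 6, 8, 86, 91, 94, 96, 98}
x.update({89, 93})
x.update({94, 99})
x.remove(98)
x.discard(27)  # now {2, 6, 8, 86, 89, 91, 93, 94, 96, 99}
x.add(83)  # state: {2, 6, 8, 83, 86, 89, 91, 93, 94, 96, 99}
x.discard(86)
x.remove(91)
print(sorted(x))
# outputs [2, 6, 8, 83, 89, 93, 94, 96, 99]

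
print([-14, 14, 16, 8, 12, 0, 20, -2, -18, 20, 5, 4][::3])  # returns [-14, 8, 20, 20]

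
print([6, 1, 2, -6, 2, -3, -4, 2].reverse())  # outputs None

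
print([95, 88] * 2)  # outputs [95, 88, 95, 88]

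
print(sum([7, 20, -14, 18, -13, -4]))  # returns 14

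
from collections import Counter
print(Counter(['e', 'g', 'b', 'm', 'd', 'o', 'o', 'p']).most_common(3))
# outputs [('o', 2), ('e', 1), ('g', 1)]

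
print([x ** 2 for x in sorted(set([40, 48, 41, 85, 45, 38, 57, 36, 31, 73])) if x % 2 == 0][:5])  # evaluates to [1296, 1444, 1600, 2304]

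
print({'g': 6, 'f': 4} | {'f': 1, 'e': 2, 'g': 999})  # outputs {'g': 999, 'f': 1, 'e': 2}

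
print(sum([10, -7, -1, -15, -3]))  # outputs -16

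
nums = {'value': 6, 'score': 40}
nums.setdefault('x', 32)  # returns 32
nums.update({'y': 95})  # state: {'value': 6, 'score': 40, 'x': 32, 'y': 95}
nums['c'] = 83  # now {'value': 6, 'score': 40, 'x': 32, 'y': 95, 'c': 83}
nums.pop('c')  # 83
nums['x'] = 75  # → {'value': 6, 'score': 40, 'x': 75, 'y': 95}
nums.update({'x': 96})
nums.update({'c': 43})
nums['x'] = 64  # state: {'value': 6, 'score': 40, 'x': 64, 'y': 95, 'c': 43}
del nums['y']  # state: {'value': 6, 'score': 40, 'x': 64, 'c': 43}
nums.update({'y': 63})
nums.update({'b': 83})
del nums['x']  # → {'value': 6, 'score': 40, 'c': 43, 'y': 63, 'b': 83}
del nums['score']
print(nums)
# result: {'value': 6, 'c': 43, 'y': 63, 'b': 83}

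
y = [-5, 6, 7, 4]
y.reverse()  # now [4, 7, 6, -5]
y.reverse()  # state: [-5, 6, 7, 4]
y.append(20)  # [-5, 6, 7, 4, 20]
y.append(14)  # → [-5, 6, 7, 4, 20, 14]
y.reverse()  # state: [14, 20, 4, 7, 6, -5]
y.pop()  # -5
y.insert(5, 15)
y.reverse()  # [15, 6, 7, 4, 20, 14]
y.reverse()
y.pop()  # 15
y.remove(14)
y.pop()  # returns 6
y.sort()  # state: [4, 7, 20]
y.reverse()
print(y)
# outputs [20, 7, 4]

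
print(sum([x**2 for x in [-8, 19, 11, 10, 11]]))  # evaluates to 767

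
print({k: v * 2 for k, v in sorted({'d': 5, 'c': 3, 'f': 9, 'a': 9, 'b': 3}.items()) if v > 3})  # {'a': 18, 'd': 10, 'f': 18}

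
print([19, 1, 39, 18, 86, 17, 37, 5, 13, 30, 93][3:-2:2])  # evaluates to [18, 17, 5]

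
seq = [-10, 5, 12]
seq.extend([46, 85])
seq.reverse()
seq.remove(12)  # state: [85, 46, 5, -10]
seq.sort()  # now [-10, 5, 46, 85]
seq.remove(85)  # [-10, 5, 46]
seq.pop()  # 46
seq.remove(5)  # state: [-10]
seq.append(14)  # [-10, 14]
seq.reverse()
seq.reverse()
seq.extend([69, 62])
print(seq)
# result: [-10, 14, 69, 62]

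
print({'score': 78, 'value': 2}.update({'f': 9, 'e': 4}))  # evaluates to None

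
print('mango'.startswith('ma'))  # True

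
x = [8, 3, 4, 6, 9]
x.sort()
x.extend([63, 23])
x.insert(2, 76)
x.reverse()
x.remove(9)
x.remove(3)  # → [23, 63, 8, 6, 76, 4]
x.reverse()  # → [4, 76, 6, 8, 63, 23]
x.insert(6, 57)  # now [4, 76, 6, 8, 63, 23, 57]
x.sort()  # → [4, 6, 8, 23, 57, 63, 76]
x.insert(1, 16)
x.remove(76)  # [4, 16, 6, 8, 23, 57, 63]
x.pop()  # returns 63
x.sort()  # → [4, 6, 8, 16, 23, 57]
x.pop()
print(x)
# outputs [4, 6, 8, 16, 23]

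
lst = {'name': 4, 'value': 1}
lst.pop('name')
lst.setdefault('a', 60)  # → 60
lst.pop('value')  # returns 1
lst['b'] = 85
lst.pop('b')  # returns 85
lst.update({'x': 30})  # {'a': 60, 'x': 30}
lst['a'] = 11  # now {'a': 11, 'x': 30}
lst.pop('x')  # 30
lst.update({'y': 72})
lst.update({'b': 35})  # {'a': 11, 'y': 72, 'b': 35}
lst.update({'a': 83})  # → {'a': 83, 'y': 72, 'b': 35}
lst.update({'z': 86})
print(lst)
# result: {'a': 83, 'y': 72, 'b': 35, 'z': 86}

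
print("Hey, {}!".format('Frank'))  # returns Hey, Frank!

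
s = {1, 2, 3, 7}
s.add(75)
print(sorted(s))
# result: [1, 2, 3, 7, 75]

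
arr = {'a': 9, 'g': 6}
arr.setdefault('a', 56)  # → 9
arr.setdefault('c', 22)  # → 22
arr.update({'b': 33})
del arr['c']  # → {'a': 9, 'g': 6, 'b': 33}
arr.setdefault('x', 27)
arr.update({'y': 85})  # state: {'a': 9, 'g': 6, 'b': 33, 'x': 27, 'y': 85}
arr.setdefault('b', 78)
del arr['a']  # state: {'g': 6, 'b': 33, 'x': 27, 'y': 85}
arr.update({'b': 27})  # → {'g': 6, 'b': 27, 'x': 27, 'y': 85}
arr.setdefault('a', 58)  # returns 58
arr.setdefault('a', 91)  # 58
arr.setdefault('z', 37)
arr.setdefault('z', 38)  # 37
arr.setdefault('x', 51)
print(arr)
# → {'g': 6, 'b': 27, 'x': 27, 'y': 85, 'a': 58, 'z': 37}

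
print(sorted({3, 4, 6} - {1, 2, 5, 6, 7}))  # [3, 4]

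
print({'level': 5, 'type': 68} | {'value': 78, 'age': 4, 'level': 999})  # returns {'level': 999, 'type': 68, 'value': 78, 'age': 4}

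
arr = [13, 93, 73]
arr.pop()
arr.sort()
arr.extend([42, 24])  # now [13, 93, 42, 24]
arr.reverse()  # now [24, 42, 93, 13]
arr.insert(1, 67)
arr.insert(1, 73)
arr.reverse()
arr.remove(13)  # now [93, 42, 67, 73, 24]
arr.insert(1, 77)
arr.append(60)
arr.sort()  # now [24, 42, 60, 67, 73, 77, 93]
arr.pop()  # 93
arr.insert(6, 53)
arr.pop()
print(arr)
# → [24, 42, 60, 67, 73, 77]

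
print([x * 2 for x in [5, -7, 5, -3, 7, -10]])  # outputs [10, -14, 10, -6, 14, -20]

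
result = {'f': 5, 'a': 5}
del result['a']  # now {'f': 5}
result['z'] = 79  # {'f': 5, 'z': 79}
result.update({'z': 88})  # {'f': 5, 'z': 88}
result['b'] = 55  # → {'f': 5, 'z': 88, 'b': 55}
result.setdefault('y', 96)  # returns 96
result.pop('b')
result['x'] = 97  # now {'f': 5, 'z': 88, 'y': 96, 'x': 97}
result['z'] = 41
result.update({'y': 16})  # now {'f': 5, 'z': 41, 'y': 16, 'x': 97}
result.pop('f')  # 5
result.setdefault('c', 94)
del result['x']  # {'z': 41, 'y': 16, 'c': 94}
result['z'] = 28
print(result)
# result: {'z': 28, 'y': 16, 'c': 94}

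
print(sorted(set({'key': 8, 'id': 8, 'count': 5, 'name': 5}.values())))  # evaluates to [5, 8]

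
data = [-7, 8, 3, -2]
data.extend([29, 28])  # [-7, 8, 3, -2, 29, 28]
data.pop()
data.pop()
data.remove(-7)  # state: [8, 3, -2]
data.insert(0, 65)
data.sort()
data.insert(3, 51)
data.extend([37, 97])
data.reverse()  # [97, 37, 65, 51, 8, 3, -2]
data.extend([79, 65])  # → [97, 37, 65, 51, 8, 3, -2, 79, 65]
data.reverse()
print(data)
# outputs [65, 79, -2, 3, 8, 51, 65, 37, 97]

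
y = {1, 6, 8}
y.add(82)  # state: {1, 6, 8, 82}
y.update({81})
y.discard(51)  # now {1, 6, 8, 81, 82}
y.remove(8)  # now {1, 6, 81, 82}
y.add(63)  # {1, 6, 63, 81, 82}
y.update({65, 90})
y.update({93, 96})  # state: {1, 6, 63, 65, 81, 82, 90, 93, 96}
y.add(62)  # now {1, 6, 62, 63, 65, 81, 82, 90, 93, 96}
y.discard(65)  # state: {1, 6, 62, 63, 81, 82, 90, 93, 96}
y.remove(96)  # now {1, 6, 62, 63, 81, 82, 90, 93}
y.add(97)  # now {1, 6, 62, 63, 81, 82, 90, 93, 97}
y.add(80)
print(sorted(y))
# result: [1, 6, 62, 63, 80, 81, 82, 90, 93, 97]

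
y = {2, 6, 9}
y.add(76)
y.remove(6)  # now {2, 9, 76}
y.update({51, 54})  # {2, 9, 51, 54, 76}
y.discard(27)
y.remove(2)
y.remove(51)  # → {9, 54, 76}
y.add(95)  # {9, 54, 76, 95}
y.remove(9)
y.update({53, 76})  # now {53, 54, 76, 95}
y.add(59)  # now {53, 54, 59, 76, 95}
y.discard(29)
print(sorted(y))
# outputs [53, 54, 59, 76, 95]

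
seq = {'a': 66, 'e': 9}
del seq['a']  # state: {'e': 9}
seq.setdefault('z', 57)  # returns 57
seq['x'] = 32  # {'e': 9, 'z': 57, 'x': 32}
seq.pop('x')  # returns 32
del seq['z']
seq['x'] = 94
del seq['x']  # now {'e': 9}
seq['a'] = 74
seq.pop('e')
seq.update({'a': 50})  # {'a': 50}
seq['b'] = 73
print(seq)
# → {'a': 50, 'b': 73}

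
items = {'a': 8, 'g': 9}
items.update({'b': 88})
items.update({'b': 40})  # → {'a': 8, 'g': 9, 'b': 40}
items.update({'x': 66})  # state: {'a': 8, 'g': 9, 'b': 40, 'x': 66}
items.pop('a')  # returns 8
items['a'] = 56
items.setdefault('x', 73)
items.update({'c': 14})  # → {'g': 9, 'b': 40, 'x': 66, 'a': 56, 'c': 14}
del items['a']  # {'g': 9, 'b': 40, 'x': 66, 'c': 14}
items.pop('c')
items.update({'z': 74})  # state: {'g': 9, 'b': 40, 'x': 66, 'z': 74}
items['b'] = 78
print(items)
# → {'g': 9, 'b': 78, 'x': 66, 'z': 74}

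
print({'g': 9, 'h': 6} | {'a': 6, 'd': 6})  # {'g': 9, 'h': 6, 'a': 6, 'd': 6}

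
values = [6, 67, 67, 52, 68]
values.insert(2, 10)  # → [6, 67, 10, 67, 52, 68]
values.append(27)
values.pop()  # 27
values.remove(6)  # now [67, 10, 67, 52, 68]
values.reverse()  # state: [68, 52, 67, 10, 67]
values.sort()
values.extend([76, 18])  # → [10, 52, 67, 67, 68, 76, 18]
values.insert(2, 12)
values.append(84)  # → [10, 52, 12, 67, 67, 68, 76, 18, 84]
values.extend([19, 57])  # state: [10, 52, 12, 67, 67, 68, 76, 18, 84, 19, 57]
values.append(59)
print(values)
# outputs [10, 52, 12, 67, 67, 68, 76, 18, 84, 19, 57, 59]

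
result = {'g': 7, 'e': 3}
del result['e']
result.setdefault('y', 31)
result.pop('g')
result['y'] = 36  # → {'y': 36}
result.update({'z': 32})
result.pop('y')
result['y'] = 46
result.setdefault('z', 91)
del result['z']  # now {'y': 46}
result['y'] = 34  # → {'y': 34}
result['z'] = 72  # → {'y': 34, 'z': 72}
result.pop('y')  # 34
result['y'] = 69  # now {'z': 72, 'y': 69}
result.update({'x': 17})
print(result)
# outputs {'z': 72, 'y': 69, 'x': 17}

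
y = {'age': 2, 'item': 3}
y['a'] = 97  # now {'age': 2, 'item': 3, 'a': 97}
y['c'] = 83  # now {'age': 2, 'item': 3, 'a': 97, 'c': 83}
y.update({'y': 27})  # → {'age': 2, 'item': 3, 'a': 97, 'c': 83, 'y': 27}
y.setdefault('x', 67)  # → 67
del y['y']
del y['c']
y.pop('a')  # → 97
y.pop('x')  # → 67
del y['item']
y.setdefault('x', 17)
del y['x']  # {'age': 2}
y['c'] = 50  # {'age': 2, 'c': 50}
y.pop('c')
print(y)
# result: {'age': 2}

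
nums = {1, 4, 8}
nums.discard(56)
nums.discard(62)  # {1, 4, 8}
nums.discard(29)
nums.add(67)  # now {1, 4, 8, 67}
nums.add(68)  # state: {1, 4, 8, 67, 68}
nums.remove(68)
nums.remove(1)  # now {4, 8, 67}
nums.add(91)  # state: {4, 8, 67, 91}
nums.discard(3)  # {4, 8, 67, 91}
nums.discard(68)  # {4, 8, 67, 91}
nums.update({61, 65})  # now {4, 8, 61, 65, 67, 91}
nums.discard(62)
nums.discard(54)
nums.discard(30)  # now {4, 8, 61, 65, 67, 91}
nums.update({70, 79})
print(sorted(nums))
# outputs [4, 8, 61, 65, 67, 70, 79, 91]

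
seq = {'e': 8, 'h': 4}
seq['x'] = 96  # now {'e': 8, 'h': 4, 'x': 96}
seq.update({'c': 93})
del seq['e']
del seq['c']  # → {'h': 4, 'x': 96}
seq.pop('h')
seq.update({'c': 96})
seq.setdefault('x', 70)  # 96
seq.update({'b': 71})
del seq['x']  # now {'c': 96, 'b': 71}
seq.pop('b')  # 71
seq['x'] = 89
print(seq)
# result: {'c': 96, 'x': 89}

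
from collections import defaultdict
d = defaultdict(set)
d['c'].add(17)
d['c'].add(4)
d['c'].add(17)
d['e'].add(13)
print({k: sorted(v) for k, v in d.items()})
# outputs {'c': [4, 17], 'e': [13]}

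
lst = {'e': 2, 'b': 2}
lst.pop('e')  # 2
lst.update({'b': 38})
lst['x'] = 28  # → {'b': 38, 'x': 28}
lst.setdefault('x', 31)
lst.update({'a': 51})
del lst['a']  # {'b': 38, 'x': 28}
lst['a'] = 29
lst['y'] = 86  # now {'b': 38, 'x': 28, 'a': 29, 'y': 86}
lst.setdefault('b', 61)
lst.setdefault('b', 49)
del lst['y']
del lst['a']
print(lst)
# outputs {'b': 38, 'x': 28}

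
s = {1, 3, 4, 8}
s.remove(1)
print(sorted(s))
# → [3, 4, 8]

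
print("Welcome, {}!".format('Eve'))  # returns Welcome, Eve!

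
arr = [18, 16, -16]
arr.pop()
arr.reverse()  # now [16, 18]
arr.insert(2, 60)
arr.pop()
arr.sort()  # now [16, 18]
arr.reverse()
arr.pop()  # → 16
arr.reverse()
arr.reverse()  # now [18]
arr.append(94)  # [18, 94]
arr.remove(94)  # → [18]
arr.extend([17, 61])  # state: [18, 17, 61]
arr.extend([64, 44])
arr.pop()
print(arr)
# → [18, 17, 61, 64]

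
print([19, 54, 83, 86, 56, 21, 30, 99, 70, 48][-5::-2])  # [21, 86, 54]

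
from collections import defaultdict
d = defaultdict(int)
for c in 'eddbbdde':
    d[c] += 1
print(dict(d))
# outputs {'e': 2, 'd': 4, 'b': 2}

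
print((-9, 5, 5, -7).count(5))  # 2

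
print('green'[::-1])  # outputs neerg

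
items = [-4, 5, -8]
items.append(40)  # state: [-4, 5, -8, 40]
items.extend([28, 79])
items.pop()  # 79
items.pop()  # 28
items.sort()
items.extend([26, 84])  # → [-8, -4, 5, 40, 26, 84]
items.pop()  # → 84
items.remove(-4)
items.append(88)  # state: [-8, 5, 40, 26, 88]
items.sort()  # [-8, 5, 26, 40, 88]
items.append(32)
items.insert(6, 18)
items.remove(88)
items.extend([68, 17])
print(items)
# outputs [-8, 5, 26, 40, 32, 18, 68, 17]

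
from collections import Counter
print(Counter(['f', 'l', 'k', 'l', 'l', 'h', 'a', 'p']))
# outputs Counter({'l': 3, 'f': 1, 'k': 1, 'h': 1, 'a': 1, 'p': 1})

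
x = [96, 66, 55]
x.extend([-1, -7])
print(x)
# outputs [96, 66, 55, -1, -7]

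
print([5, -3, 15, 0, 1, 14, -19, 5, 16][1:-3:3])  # [-3, 1]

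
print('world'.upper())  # WORLD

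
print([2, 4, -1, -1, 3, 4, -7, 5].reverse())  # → None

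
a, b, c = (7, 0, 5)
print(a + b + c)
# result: 12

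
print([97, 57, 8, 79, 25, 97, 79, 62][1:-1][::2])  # [57, 79, 97]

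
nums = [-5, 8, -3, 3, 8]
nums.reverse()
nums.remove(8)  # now [3, -3, 8, -5]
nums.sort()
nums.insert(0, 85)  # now [85, -5, -3, 3, 8]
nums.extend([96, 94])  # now [85, -5, -3, 3, 8, 96, 94]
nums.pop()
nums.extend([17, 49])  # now [85, -5, -3, 3, 8, 96, 17, 49]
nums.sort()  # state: [-5, -3, 3, 8, 17, 49, 85, 96]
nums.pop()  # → 96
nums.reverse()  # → [85, 49, 17, 8, 3, -3, -5]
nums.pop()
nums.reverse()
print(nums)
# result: [-3, 3, 8, 17, 49, 85]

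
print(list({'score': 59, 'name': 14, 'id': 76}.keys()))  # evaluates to ['score', 'name', 'id']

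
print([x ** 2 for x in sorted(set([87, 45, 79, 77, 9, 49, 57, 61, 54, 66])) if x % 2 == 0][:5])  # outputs [2916, 4356]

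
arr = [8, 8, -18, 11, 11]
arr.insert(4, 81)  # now [8, 8, -18, 11, 81, 11]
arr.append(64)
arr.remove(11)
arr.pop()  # 64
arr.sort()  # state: [-18, 8, 8, 11, 81]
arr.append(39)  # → [-18, 8, 8, 11, 81, 39]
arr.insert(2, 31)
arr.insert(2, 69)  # [-18, 8, 69, 31, 8, 11, 81, 39]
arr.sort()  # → [-18, 8, 8, 11, 31, 39, 69, 81]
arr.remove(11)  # [-18, 8, 8, 31, 39, 69, 81]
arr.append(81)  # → [-18, 8, 8, 31, 39, 69, 81, 81]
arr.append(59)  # [-18, 8, 8, 31, 39, 69, 81, 81, 59]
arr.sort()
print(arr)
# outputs [-18, 8, 8, 31, 39, 59, 69, 81, 81]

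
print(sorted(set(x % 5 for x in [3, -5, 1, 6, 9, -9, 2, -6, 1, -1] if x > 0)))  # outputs [1, 2, 3, 4]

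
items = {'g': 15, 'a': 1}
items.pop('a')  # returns 1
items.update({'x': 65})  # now {'g': 15, 'x': 65}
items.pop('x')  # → 65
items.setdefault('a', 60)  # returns 60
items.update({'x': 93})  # {'g': 15, 'a': 60, 'x': 93}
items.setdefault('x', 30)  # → 93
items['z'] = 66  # {'g': 15, 'a': 60, 'x': 93, 'z': 66}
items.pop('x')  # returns 93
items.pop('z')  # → 66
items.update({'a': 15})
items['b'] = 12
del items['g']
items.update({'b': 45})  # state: {'a': 15, 'b': 45}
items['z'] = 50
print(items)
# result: {'a': 15, 'b': 45, 'z': 50}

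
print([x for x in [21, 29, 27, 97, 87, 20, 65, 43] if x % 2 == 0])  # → [20]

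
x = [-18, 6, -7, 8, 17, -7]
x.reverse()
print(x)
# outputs [-7, 17, 8, -7, 6, -18]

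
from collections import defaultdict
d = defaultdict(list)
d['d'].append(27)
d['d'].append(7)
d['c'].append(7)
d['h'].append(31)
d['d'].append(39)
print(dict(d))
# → {'d': [27, 7, 39], 'c': [7], 'h': [31]}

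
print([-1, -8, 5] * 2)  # [-1, -8, 5, -1, -8, 5]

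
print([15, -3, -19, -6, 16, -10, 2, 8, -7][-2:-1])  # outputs [8]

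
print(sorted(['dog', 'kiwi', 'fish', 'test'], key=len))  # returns ['dog', 'kiwi', 'fish', 'test']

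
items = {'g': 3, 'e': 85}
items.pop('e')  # 85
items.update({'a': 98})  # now {'g': 3, 'a': 98}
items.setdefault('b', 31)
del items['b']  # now {'g': 3, 'a': 98}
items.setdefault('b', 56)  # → 56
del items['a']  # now {'g': 3, 'b': 56}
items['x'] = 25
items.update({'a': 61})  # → {'g': 3, 'b': 56, 'x': 25, 'a': 61}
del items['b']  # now {'g': 3, 'x': 25, 'a': 61}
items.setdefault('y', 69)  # 69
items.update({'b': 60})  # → {'g': 3, 'x': 25, 'a': 61, 'y': 69, 'b': 60}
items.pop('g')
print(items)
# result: {'x': 25, 'a': 61, 'y': 69, 'b': 60}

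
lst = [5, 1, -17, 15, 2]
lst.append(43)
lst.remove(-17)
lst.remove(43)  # [5, 1, 15, 2]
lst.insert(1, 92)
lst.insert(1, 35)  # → [5, 35, 92, 1, 15, 2]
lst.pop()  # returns 2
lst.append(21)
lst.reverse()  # [21, 15, 1, 92, 35, 5]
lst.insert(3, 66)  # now [21, 15, 1, 66, 92, 35, 5]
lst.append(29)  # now [21, 15, 1, 66, 92, 35, 5, 29]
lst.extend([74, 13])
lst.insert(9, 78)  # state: [21, 15, 1, 66, 92, 35, 5, 29, 74, 78, 13]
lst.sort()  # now [1, 5, 13, 15, 21, 29, 35, 66, 74, 78, 92]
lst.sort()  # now [1, 5, 13, 15, 21, 29, 35, 66, 74, 78, 92]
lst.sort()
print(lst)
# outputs [1, 5, 13, 15, 21, 29, 35, 66, 74, 78, 92]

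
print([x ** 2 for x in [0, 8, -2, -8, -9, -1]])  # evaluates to [0, 64, 4, 64, 81, 1]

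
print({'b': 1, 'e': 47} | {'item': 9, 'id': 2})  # {'b': 1, 'e': 47, 'item': 9, 'id': 2}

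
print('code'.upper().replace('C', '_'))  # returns _ODE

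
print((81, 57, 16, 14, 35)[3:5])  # (14, 35)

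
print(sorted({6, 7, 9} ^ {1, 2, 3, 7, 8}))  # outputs [1, 2, 3, 6, 8, 9]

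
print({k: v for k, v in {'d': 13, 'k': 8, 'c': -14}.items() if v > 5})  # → {'d': 13, 'k': 8}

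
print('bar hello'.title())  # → Bar Hello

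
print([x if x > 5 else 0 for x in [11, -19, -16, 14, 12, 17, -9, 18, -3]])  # [11, 0, 0, 14, 12, 17, 0, 18, 0]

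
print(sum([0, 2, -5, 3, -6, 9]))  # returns 3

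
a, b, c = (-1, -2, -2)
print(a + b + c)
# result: -5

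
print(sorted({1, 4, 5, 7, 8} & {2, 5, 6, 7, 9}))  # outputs [5, 7]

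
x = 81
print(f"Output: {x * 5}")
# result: Output: 405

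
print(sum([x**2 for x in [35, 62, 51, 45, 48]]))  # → 11999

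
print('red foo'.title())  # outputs Red Foo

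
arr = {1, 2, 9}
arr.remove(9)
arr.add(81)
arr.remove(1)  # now {2, 81}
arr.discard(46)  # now {2, 81}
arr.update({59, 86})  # {2, 59, 81, 86}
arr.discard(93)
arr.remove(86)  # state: {2, 59, 81}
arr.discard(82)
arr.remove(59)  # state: {2, 81}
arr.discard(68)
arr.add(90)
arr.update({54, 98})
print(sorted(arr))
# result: [2, 54, 81, 90, 98]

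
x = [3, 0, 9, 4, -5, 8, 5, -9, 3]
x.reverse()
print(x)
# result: [3, -9, 5, 8, -5, 4, 9, 0, 3]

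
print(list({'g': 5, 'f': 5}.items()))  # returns [('g', 5), ('f', 5)]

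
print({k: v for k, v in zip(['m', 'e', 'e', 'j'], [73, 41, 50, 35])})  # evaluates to {'m': 73, 'e': 50, 'j': 35}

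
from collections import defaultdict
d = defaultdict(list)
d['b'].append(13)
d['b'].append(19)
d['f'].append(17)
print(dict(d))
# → {'b': [13, 19], 'f': [17]}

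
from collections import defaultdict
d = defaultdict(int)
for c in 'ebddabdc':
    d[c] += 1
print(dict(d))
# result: {'e': 1, 'b': 2, 'd': 3, 'a': 1, 'c': 1}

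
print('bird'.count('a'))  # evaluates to 0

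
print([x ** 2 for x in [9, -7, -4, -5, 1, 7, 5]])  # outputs [81, 49, 16, 25, 1, 49, 25]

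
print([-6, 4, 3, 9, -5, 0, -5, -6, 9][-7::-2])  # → [3, -6]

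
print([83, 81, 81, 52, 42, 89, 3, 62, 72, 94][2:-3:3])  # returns [81, 89]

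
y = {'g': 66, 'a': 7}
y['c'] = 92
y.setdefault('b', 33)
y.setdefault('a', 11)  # 7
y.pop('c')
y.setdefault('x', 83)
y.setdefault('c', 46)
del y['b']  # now {'g': 66, 'a': 7, 'x': 83, 'c': 46}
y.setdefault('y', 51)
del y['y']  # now {'g': 66, 'a': 7, 'x': 83, 'c': 46}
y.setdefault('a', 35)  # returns 7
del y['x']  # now {'g': 66, 'a': 7, 'c': 46}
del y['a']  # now {'g': 66, 'c': 46}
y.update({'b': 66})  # {'g': 66, 'c': 46, 'b': 66}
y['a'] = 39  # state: {'g': 66, 'c': 46, 'b': 66, 'a': 39}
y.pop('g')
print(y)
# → {'c': 46, 'b': 66, 'a': 39}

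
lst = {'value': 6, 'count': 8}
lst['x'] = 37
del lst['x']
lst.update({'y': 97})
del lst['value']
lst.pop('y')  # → 97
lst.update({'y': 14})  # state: {'count': 8, 'y': 14}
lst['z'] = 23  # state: {'count': 8, 'y': 14, 'z': 23}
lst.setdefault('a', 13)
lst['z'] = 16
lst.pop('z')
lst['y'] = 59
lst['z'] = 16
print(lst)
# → {'count': 8, 'y': 59, 'a': 13, 'z': 16}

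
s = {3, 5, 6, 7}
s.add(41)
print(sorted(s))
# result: [3, 5, 6, 7, 41]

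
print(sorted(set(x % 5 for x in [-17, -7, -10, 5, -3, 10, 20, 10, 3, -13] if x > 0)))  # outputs [0, 3]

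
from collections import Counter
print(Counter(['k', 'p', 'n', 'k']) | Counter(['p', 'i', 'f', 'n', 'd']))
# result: Counter({'k': 2, 'p': 1, 'n': 1, 'i': 1, 'f': 1, 'd': 1})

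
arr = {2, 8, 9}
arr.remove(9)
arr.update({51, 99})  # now {2, 8, 51, 99}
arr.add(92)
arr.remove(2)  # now {8, 51, 92, 99}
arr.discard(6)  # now {8, 51, 92, 99}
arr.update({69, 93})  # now {8, 51, 69, 92, 93, 99}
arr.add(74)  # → {8, 51, 69, 74, 92, 93, 99}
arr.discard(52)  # {8, 51, 69, 74, 92, 93, 99}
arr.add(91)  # {8, 51, 69, 74, 91, 92, 93, 99}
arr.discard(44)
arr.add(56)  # {8, 51, 56, 69, 74, 91, 92, 93, 99}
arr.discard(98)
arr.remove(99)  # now {8, 51, 56, 69, 74, 91, 92, 93}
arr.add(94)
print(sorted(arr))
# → [8, 51, 56, 69, 74, 91, 92, 93, 94]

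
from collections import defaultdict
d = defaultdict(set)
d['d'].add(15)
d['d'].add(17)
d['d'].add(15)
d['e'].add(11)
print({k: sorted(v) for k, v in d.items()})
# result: {'d': [15, 17], 'e': [11]}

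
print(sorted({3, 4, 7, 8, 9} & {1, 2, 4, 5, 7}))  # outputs [4, 7]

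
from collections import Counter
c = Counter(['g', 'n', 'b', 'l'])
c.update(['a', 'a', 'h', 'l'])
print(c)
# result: Counter({'l': 2, 'a': 2, 'g': 1, 'n': 1, 'b': 1, 'h': 1})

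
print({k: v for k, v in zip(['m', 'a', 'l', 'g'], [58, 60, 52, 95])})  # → {'m': 58, 'a': 60, 'l': 52, 'g': 95}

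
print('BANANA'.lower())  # banana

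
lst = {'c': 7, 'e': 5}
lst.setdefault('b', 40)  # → 40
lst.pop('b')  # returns 40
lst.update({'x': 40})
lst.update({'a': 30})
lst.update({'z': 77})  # {'c': 7, 'e': 5, 'x': 40, 'a': 30, 'z': 77}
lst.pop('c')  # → 7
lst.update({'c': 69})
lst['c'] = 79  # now {'e': 5, 'x': 40, 'a': 30, 'z': 77, 'c': 79}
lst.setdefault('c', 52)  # 79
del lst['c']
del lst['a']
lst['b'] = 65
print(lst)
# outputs {'e': 5, 'x': 40, 'z': 77, 'b': 65}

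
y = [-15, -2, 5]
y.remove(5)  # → [-15, -2]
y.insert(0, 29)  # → [29, -15, -2]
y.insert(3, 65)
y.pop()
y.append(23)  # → [29, -15, -2, 23]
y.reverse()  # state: [23, -2, -15, 29]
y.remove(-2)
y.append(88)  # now [23, -15, 29, 88]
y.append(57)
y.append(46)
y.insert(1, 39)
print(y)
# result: [23, 39, -15, 29, 88, 57, 46]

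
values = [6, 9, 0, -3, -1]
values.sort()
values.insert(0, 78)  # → [78, -3, -1, 0, 6, 9]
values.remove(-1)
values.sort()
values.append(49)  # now [-3, 0, 6, 9, 78, 49]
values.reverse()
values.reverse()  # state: [-3, 0, 6, 9, 78, 49]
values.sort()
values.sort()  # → [-3, 0, 6, 9, 49, 78]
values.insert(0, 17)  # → [17, -3, 0, 6, 9, 49, 78]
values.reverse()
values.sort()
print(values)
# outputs [-3, 0, 6, 9, 17, 49, 78]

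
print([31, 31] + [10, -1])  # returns [31, 31, 10, -1]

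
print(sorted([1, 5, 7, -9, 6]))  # [-9, 1, 5, 6, 7]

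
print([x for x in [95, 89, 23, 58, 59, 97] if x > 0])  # [95, 89, 23, 58, 59, 97]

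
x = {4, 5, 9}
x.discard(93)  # {4, 5, 9}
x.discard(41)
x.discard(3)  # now {4, 5, 9}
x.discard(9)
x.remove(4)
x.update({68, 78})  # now {5, 68, 78}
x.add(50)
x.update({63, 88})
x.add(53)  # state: {5, 50, 53, 63, 68, 78, 88}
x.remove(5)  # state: {50, 53, 63, 68, 78, 88}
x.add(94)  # {50, 53, 63, 68, 78, 88, 94}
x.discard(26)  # {50, 53, 63, 68, 78, 88, 94}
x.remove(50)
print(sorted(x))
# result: [53, 63, 68, 78, 88, 94]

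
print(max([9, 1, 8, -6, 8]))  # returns 9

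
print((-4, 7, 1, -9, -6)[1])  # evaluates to 7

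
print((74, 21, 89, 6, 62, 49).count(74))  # 1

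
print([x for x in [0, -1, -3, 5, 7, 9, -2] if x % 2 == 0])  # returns [0, -2]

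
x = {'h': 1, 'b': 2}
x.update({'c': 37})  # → {'h': 1, 'b': 2, 'c': 37}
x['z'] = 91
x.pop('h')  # 1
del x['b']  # {'c': 37, 'z': 91}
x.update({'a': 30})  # {'c': 37, 'z': 91, 'a': 30}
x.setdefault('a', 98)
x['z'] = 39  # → {'c': 37, 'z': 39, 'a': 30}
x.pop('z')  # 39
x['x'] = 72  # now {'c': 37, 'a': 30, 'x': 72}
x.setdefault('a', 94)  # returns 30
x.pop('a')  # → 30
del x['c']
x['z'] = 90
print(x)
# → {'x': 72, 'z': 90}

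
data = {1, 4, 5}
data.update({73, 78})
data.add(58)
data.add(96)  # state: {1, 4, 5, 58, 73, 78, 96}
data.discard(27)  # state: {1, 4, 5, 58, 73, 78, 96}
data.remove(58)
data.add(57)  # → {1, 4, 5, 57, 73, 78, 96}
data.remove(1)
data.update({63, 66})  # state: {4, 5, 57, 63, 66, 73, 78, 96}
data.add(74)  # {4, 5, 57, 63, 66, 73, 74, 78, 96}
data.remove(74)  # {4, 5, 57, 63, 66, 73, 78, 96}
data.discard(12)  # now {4, 5, 57, 63, 66, 73, 78, 96}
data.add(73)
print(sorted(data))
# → [4, 5, 57, 63, 66, 73, 78, 96]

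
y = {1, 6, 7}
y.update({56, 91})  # {1, 6, 7, 56, 91}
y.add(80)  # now {1, 6, 7, 56, 80, 91}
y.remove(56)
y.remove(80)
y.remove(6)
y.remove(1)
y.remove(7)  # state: {91}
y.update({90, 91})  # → {90, 91}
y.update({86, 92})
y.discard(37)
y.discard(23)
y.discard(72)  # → {86, 90, 91, 92}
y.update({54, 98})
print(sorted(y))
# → [54, 86, 90, 91, 92, 98]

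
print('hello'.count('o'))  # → 1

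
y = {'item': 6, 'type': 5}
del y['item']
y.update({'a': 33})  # {'type': 5, 'a': 33}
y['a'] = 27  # {'type': 5, 'a': 27}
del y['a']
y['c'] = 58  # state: {'type': 5, 'c': 58}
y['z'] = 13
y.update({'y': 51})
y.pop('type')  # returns 5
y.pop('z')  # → 13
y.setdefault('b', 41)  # 41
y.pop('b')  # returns 41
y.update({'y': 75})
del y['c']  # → {'y': 75}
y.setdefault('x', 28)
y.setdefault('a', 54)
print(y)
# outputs {'y': 75, 'x': 28, 'a': 54}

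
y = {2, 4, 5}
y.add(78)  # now {2, 4, 5, 78}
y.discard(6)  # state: {2, 4, 5, 78}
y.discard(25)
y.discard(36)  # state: {2, 4, 5, 78}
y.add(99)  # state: {2, 4, 5, 78, 99}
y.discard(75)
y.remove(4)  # {2, 5, 78, 99}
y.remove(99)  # {2, 5, 78}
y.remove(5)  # {2, 78}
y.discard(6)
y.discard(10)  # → {2, 78}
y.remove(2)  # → {78}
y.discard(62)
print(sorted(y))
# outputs [78]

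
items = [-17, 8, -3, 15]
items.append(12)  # [-17, 8, -3, 15, 12]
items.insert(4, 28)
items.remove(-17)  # [8, -3, 15, 28, 12]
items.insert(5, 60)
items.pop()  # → 60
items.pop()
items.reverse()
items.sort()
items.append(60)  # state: [-3, 8, 15, 28, 60]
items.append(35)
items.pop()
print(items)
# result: [-3, 8, 15, 28, 60]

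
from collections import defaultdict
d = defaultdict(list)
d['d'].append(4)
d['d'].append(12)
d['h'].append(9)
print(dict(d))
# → {'d': [4, 12], 'h': [9]}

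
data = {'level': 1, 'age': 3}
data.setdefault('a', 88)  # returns 88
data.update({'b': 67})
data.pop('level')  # 1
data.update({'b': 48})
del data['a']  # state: {'age': 3, 'b': 48}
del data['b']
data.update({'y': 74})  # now {'age': 3, 'y': 74}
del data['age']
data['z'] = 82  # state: {'y': 74, 'z': 82}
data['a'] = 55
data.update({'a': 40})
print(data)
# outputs {'y': 74, 'z': 82, 'a': 40}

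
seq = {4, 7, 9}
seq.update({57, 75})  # {4, 7, 9, 57, 75}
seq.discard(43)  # {4, 7, 9, 57, 75}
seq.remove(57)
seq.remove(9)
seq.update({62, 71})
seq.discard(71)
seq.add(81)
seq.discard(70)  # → {4, 7, 62, 75, 81}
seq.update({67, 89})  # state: {4, 7, 62, 67, 75, 81, 89}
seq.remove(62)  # {4, 7, 67, 75, 81, 89}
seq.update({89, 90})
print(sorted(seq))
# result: [4, 7, 67, 75, 81, 89, 90]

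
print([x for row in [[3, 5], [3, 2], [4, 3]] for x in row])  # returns [3, 5, 3, 2, 4, 3]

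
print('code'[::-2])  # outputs eo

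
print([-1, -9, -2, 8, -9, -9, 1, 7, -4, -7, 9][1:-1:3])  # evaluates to [-9, -9, 7]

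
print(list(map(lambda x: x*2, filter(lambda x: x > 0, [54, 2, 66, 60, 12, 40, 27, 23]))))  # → [108, 4, 132, 120, 24, 80, 54, 46]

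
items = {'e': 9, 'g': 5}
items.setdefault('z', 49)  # 49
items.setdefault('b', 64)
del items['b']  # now {'e': 9, 'g': 5, 'z': 49}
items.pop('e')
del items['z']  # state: {'g': 5}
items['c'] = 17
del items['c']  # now {'g': 5}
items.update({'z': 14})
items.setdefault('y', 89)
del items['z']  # {'g': 5, 'y': 89}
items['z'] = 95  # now {'g': 5, 'y': 89, 'z': 95}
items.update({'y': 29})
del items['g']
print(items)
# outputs {'y': 29, 'z': 95}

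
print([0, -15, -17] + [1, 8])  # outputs [0, -15, -17, 1, 8]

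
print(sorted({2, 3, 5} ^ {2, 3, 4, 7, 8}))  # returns [4, 5, 7, 8]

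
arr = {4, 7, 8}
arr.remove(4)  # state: {7, 8}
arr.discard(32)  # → {7, 8}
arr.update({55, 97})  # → {7, 8, 55, 97}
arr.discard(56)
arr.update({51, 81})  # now {7, 8, 51, 55, 81, 97}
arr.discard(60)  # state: {7, 8, 51, 55, 81, 97}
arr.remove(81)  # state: {7, 8, 51, 55, 97}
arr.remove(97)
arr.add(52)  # {7, 8, 51, 52, 55}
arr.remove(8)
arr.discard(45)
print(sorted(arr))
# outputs [7, 51, 52, 55]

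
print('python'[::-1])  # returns nohtyp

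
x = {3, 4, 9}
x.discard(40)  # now {3, 4, 9}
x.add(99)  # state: {3, 4, 9, 99}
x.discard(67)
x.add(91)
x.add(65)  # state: {3, 4, 9, 65, 91, 99}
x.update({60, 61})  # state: {3, 4, 9, 60, 61, 65, 91, 99}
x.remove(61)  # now {3, 4, 9, 60, 65, 91, 99}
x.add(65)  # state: {3, 4, 9, 60, 65, 91, 99}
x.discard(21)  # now {3, 4, 9, 60, 65, 91, 99}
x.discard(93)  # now {3, 4, 9, 60, 65, 91, 99}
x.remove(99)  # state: {3, 4, 9, 60, 65, 91}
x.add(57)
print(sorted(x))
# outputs [3, 4, 9, 57, 60, 65, 91]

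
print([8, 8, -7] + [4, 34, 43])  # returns [8, 8, -7, 4, 34, 43]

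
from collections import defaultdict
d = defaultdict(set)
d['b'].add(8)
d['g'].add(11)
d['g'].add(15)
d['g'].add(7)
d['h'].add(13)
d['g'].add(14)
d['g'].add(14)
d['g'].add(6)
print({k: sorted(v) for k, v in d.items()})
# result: {'b': [8], 'g': [6, 7, 11, 14, 15], 'h': [13]}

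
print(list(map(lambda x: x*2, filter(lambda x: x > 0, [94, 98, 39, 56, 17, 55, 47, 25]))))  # [188, 196, 78, 112, 34, 110, 94, 50]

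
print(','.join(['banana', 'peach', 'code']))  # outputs banana,peach,code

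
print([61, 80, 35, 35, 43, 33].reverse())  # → None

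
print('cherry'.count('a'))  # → 0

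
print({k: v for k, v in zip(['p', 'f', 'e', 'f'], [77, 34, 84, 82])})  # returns {'p': 77, 'f': 82, 'e': 84}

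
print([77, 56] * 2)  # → [77, 56, 77, 56]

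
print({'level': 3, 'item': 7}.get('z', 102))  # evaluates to 102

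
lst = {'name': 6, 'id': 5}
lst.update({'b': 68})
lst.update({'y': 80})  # {'name': 6, 'id': 5, 'b': 68, 'y': 80}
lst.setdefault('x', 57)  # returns 57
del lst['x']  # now {'name': 6, 'id': 5, 'b': 68, 'y': 80}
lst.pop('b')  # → 68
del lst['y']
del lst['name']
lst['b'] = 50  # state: {'id': 5, 'b': 50}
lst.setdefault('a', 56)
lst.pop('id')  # 5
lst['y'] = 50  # {'b': 50, 'a': 56, 'y': 50}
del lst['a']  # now {'b': 50, 'y': 50}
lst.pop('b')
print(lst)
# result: {'y': 50}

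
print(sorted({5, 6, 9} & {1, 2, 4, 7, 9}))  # [9]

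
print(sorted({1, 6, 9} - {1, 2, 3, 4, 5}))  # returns [6, 9]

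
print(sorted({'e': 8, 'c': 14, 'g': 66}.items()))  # [('c', 14), ('e', 8), ('g', 66)]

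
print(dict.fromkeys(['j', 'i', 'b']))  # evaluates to {'j': None, 'i': None, 'b': None}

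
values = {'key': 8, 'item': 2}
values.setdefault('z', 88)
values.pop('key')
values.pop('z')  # 88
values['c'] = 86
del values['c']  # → {'item': 2}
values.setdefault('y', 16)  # 16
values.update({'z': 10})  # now {'item': 2, 'y': 16, 'z': 10}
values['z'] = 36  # {'item': 2, 'y': 16, 'z': 36}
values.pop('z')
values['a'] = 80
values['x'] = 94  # {'item': 2, 'y': 16, 'a': 80, 'x': 94}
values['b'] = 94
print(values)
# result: {'item': 2, 'y': 16, 'a': 80, 'x': 94, 'b': 94}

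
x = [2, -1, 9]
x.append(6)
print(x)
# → [2, -1, 9, 6]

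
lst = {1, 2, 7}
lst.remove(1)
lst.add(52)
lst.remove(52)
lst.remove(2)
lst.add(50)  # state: {7, 50}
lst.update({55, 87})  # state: {7, 50, 55, 87}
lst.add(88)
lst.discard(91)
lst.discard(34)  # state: {7, 50, 55, 87, 88}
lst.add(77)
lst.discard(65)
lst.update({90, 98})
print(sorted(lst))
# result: [7, 50, 55, 77, 87, 88, 90, 98]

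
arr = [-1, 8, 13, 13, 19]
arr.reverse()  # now [19, 13, 13, 8, -1]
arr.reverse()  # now [-1, 8, 13, 13, 19]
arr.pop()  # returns 19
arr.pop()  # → 13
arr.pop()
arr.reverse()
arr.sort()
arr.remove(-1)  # [8]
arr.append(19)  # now [8, 19]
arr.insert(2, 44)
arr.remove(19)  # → [8, 44]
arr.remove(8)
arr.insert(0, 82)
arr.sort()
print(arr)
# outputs [44, 82]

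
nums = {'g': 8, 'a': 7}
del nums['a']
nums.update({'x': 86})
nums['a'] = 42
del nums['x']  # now {'g': 8, 'a': 42}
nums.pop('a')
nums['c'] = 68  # {'g': 8, 'c': 68}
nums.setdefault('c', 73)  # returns 68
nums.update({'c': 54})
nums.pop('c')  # 54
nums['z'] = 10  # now {'g': 8, 'z': 10}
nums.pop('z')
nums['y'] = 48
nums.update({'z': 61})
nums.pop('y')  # 48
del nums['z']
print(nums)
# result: {'g': 8}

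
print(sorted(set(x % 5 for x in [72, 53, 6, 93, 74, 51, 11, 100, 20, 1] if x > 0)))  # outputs [0, 1, 2, 3, 4]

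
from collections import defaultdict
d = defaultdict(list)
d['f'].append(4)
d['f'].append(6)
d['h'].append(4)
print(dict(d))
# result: {'f': [4, 6], 'h': [4]}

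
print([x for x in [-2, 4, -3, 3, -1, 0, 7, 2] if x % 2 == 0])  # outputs [-2, 4, 0, 2]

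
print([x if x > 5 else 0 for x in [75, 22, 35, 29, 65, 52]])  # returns [75, 22, 35, 29, 65, 52]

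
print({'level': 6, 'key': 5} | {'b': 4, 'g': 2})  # {'level': 6, 'key': 5, 'b': 4, 'g': 2}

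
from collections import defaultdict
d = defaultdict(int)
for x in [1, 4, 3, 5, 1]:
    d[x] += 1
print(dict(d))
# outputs {1: 2, 4: 1, 3: 1, 5: 1}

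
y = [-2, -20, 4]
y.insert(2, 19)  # [-2, -20, 19, 4]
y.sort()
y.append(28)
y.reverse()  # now [28, 19, 4, -2, -20]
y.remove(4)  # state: [28, 19, -2, -20]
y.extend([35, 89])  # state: [28, 19, -2, -20, 35, 89]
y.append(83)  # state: [28, 19, -2, -20, 35, 89, 83]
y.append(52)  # [28, 19, -2, -20, 35, 89, 83, 52]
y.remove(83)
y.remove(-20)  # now [28, 19, -2, 35, 89, 52]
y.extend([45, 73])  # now [28, 19, -2, 35, 89, 52, 45, 73]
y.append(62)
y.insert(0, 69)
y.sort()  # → [-2, 19, 28, 35, 45, 52, 62, 69, 73, 89]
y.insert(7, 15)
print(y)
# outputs [-2, 19, 28, 35, 45, 52, 62, 15, 69, 73, 89]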